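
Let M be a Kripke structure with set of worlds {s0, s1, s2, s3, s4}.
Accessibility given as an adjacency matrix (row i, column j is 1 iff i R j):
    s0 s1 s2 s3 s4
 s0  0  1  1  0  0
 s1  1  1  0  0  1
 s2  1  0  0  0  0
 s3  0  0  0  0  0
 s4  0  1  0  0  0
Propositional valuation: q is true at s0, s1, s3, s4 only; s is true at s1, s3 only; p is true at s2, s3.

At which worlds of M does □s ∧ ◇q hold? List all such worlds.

Recall that □ψ holds at a world iff ψ holds at every accessible world, and ◇ψ holds iff ψ holds at some accessible world.
Let φ = □s ∧ ◇q. Evaluate φ at each world:
  s0 (successors {s1, s2}): φ is false.
  s1 (successors {s0, s1, s4}): φ is false.
  s2 (successors {s0}): φ is false.
  s3 (successors ∅): φ is false.
  s4 (successors {s1}): φ is true.
For instance, at s4:
  At s4: □s is true, ◇q is true, so □s ∧ ◇q is true.
    At s4: □s requires s at every successor {s1}.
      At s1: s is true.
    So □s is true at s4.
    At s4: ◇q requires q at some successor in {s1}.
      q holds at s1, so ◇q is true at s4.
Satisfying worlds: {s4}

s4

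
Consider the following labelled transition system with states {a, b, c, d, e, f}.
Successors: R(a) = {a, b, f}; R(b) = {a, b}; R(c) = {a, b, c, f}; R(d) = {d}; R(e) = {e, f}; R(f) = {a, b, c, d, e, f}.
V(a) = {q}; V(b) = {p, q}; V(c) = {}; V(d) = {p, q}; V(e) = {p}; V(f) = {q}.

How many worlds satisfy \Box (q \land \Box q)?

Let φ = \Box (q \land \Box q). Evaluate φ at each world:
  a (successors {a, b, f}): φ is false.
  b (successors {a, b}): φ is true.
  c (successors {a, b, c, f}): φ is false.
  d (successors {d}): φ is true.
  e (successors {e, f}): φ is false.
  f (successors {a, b, c, d, e, f}): φ is false.
For instance, at c:
  At c: \Box (q \land \Box q) requires q \land \Box q at every successor {a, b, c, f}.
    q \land \Box q fails at c, so \Box (q \land \Box q) is false at c.
      At c: q is false, \Box q is false, so q \land \Box q is false.
Satisfying worlds: {b, d}

2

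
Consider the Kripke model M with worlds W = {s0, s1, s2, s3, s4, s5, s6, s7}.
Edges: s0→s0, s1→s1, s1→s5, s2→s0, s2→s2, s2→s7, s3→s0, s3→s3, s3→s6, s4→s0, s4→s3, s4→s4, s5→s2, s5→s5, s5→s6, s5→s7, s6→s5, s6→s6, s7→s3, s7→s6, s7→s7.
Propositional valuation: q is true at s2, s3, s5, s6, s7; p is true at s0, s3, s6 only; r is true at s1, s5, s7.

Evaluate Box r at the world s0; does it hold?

No

Recall that Box ψ holds at a world iff ψ holds at every accessible world, and Dia ψ holds iff ψ holds at some accessible world.
At s0: Box r requires r at every successor {s0}.
  r fails at s0, so Box r is false at s0.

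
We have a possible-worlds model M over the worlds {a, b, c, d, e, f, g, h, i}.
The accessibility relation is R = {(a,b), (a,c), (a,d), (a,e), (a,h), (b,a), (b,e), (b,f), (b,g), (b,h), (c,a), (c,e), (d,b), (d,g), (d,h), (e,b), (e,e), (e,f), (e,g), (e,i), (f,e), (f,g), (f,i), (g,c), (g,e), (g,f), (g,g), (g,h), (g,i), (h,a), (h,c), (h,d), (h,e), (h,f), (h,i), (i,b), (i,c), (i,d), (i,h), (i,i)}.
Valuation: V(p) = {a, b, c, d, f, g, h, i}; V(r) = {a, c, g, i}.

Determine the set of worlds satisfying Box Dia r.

a, b, c, d, e, f, g, h, i

Let φ = Box Dia r. Evaluate φ at each world:
  a (successors {b, c, d, e, h}): φ is true.
  b (successors {a, e, f, g, h}): φ is true.
  c (successors {a, e}): φ is true.
  d (successors {b, g, h}): φ is true.
  e (successors {b, e, f, g, i}): φ is true.
  f (successors {e, g, i}): φ is true.
  g (successors {c, e, f, g, h, i}): φ is true.
  h (successors {a, c, d, e, f, i}): φ is true.
  i (successors {b, c, d, h, i}): φ is true.
For instance, at g:
  At g: Box Dia r requires Dia r at every successor {c, e, f, g, h, i}.
    At c: Dia r is true.
    At e: Dia r is true.
    At f: Dia r is true.
    At g: Dia r is true.
    At h: Dia r is true.
    At i: Dia r is true.
  So Box Dia r is true at g.
Satisfying worlds: {a, b, c, d, e, f, g, h, i}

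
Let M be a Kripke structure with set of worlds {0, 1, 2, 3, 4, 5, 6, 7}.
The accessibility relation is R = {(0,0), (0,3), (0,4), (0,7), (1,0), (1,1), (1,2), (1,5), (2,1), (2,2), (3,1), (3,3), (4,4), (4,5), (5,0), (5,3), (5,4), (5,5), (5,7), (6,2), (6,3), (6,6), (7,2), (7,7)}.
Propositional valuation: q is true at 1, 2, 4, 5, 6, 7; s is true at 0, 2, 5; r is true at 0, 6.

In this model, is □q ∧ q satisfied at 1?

No

At 1: □q is false, q is true, so □q ∧ q is false.
  At 1: □q requires q at every successor {0, 1, 2, 5}.
    q fails at 0, so □q is false at 1.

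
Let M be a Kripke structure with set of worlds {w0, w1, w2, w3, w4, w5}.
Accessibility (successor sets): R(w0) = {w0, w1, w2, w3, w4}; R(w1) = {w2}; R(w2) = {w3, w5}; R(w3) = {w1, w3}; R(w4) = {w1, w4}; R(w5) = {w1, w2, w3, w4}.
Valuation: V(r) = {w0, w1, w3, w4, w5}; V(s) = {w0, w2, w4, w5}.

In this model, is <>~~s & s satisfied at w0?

Yes

At w0: <>~~s is true, s is true, so <>~~s & s is true.
  At w0: <>~~s requires ~~s at some successor in {w0, w1, w2, w3, w4}.
    ~~s holds at w0, so <>~~s is true at w0.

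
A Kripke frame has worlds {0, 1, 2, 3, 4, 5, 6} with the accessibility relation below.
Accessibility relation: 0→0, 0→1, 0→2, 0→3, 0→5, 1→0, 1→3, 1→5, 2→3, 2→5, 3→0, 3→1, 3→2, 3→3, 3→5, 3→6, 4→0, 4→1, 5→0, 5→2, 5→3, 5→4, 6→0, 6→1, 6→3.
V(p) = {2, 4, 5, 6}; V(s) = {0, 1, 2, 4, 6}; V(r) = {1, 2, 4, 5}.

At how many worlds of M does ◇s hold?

6

Let φ = ◇s. Evaluate φ at each world:
  0 (successors {0, 1, 2, 3, 5}): φ is true.
  1 (successors {0, 3, 5}): φ is true.
  2 (successors {3, 5}): φ is false.
  3 (successors {0, 1, 2, 3, 5, 6}): φ is true.
  4 (successors {0, 1}): φ is true.
  5 (successors {0, 2, 3, 4}): φ is true.
  6 (successors {0, 1, 3}): φ is true.
For instance, at 3:
  At 3: ◇s requires s at some successor in {0, 1, 2, 3, 5, 6}.
    s holds at 0, so ◇s is true at 3.
Satisfying worlds: {0, 1, 3, 4, 5, 6}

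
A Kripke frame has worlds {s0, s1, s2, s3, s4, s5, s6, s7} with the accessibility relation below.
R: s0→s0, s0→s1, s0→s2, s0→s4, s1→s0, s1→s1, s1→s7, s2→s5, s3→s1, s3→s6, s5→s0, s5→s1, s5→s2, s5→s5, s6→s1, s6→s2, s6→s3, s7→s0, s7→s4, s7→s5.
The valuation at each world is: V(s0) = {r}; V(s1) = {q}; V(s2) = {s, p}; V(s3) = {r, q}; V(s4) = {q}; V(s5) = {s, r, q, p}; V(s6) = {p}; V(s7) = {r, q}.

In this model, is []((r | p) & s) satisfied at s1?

No

Recall that []ψ holds at a world iff ψ holds at every accessible world, and <>ψ holds iff ψ holds at some accessible world.
At s1: []((r | p) & s) requires (r | p) & s at every successor {s0, s1, s7}.
  (r | p) & s fails at s0, so []((r | p) & s) is false at s1.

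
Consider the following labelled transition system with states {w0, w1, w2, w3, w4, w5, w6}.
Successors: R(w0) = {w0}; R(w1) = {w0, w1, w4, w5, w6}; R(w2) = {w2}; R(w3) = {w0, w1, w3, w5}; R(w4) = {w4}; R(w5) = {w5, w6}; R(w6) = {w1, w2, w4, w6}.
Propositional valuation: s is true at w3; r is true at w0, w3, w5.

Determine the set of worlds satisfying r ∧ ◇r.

w0, w3, w5

Let φ = r ∧ ◇r. Evaluate φ at each world:
  w0 (successors {w0}): φ is true.
  w1 (successors {w0, w1, w4, w5, w6}): φ is false.
  w2 (successors {w2}): φ is false.
  w3 (successors {w0, w1, w3, w5}): φ is true.
  w4 (successors {w4}): φ is false.
  w5 (successors {w5, w6}): φ is true.
  w6 (successors {w1, w2, w4, w6}): φ is false.
For instance, at w0:
  At w0: r is true, ◇r is true, so r ∧ ◇r is true.
    At w0: ◇r requires r at some successor in {w0}.
      r holds at w0, so ◇r is true at w0.
Satisfying worlds: {w0, w3, w5}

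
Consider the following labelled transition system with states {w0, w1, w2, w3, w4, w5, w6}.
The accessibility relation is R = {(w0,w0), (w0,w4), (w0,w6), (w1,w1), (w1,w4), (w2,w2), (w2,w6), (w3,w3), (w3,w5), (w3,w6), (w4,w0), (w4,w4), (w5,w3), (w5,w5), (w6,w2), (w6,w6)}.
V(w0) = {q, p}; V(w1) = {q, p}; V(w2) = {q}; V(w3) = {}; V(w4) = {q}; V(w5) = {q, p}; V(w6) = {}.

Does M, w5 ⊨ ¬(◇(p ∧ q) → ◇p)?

At w5: ◇(p ∧ q) → ◇p is true, so ¬(◇(p ∧ q) → ◇p) is false.
  At w5: ◇(p ∧ q) is true, ◇p is true, so ◇(p ∧ q) → ◇p is true.
    At w5: ◇(p ∧ q) requires p ∧ q at some successor in {w3, w5}.
      p ∧ q holds at w5, so ◇(p ∧ q) is true at w5.
    At w5: ◇p requires p at some successor in {w3, w5}.
      p holds at w5, so ◇p is true at w5.

No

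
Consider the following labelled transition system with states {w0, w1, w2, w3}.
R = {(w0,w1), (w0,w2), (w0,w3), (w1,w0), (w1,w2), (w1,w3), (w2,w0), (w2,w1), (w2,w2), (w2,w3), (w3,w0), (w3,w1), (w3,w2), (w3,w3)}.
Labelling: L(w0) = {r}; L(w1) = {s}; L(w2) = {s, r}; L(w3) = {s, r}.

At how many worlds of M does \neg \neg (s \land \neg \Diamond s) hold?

0

Let φ = \neg \neg (s \land \neg \Diamond s). Evaluate φ at each world:
  w0 (successors {w1, w2, w3}): φ is false.
  w1 (successors {w0, w2, w3}): φ is false.
  w2 (successors {w0, w1, w2, w3}): φ is false.
  w3 (successors {w0, w1, w2, w3}): φ is false.
For instance, at w2:
  At w2: \neg (s \land \neg \Diamond s) is true, so \neg \neg (s \land \neg \Diamond s) is false.
    At w2: s \land \neg \Diamond s is false, so \neg (s \land \neg \Diamond s) is true.
      At w2: s is true, \neg \Diamond s is false, so s \land \neg \Diamond s is false.
Satisfying worlds: none.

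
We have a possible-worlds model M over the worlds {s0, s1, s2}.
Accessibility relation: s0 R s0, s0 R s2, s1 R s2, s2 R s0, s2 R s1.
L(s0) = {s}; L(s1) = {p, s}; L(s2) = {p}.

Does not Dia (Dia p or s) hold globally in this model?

No

Let φ = not Dia (Dia p or s). Evaluate φ at each world:
  s0 (successors {s0, s2}): φ is false.
  s1 (successors {s2}): φ is false.
  s2 (successors {s0, s1}): φ is false.
Detail at s0 (counterexample):
  At s0: Dia (Dia p or s) is true, so not Dia (Dia p or s) is false.
    At s0: Dia (Dia p or s) requires Dia p or s at some successor in {s0, s2}.
      Dia p or s holds at s0, so Dia (Dia p or s) is true at s0.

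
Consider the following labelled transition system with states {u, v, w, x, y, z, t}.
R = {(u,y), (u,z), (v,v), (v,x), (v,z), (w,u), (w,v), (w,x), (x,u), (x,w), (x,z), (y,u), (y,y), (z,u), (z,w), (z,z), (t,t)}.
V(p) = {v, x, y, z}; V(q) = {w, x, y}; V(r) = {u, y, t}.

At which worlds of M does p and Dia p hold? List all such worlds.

Let φ = p and Dia p. Evaluate φ at each world:
  u (successors {y, z}): φ is false.
  v (successors {v, x, z}): φ is true.
  w (successors {u, v, x}): φ is false.
  x (successors {u, w, z}): φ is true.
  y (successors {u, y}): φ is true.
  z (successors {u, w, z}): φ is true.
  t (successors {t}): φ is false.
For instance, at t:
  At t: p is false, Dia p is false, so p and Dia p is false.
    At t: Dia p requires p at some successor in {t}.
      At t: p is false.
    So Dia p is false at t.
Satisfying worlds: {v, x, y, z}

v, x, y, z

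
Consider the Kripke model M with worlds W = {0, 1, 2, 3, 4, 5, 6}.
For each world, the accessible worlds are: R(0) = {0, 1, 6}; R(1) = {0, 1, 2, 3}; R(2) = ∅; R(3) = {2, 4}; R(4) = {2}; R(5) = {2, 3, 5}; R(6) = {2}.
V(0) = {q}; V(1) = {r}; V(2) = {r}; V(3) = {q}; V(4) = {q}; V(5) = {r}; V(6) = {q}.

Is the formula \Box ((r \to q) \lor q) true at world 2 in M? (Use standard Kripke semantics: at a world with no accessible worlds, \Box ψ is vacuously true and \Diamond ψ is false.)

Recall that \Box ψ holds at a world iff ψ holds at every accessible world, and \Diamond ψ holds iff ψ holds at some accessible world.
At 2: no accessible worlds, so \Box ((r \to q) \lor q) holds vacuously.

Yes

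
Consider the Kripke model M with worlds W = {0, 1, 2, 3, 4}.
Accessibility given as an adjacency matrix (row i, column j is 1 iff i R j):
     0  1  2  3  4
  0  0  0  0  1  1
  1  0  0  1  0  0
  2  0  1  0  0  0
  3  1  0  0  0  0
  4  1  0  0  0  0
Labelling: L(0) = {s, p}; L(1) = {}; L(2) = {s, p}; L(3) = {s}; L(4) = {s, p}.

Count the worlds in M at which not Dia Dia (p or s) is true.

Recall that Dia ψ holds at a world iff ψ holds at some accessible world.
Let φ = not Dia Dia (p or s). Evaluate φ at each world:
  0 (successors {3, 4}): φ is false.
  1 (successors {2}): φ is true.
  2 (successors {1}): φ is false.
  3 (successors {0}): φ is false.
  4 (successors {0}): φ is false.
For instance, at 4:
  At 4: Dia Dia (p or s) is true, so not Dia Dia (p or s) is false.
    At 4: Dia Dia (p or s) requires Dia (p or s) at some successor in {0}.
      Dia (p or s) holds at 0, so Dia Dia (p or s) is true at 4.
Satisfying worlds: {1}

1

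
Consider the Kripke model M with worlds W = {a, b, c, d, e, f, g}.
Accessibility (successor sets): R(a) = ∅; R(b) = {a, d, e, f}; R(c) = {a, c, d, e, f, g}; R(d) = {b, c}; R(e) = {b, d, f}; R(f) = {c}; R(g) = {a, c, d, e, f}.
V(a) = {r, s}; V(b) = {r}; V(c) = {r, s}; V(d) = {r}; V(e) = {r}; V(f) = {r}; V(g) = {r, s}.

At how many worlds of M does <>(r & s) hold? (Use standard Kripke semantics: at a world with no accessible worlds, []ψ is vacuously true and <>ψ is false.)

5

Recall that <>ψ holds at a world iff ψ holds at some accessible world.
Let φ = <>(r & s). Evaluate φ at each world:
  a (successors ∅): φ is false.
  b (successors {a, d, e, f}): φ is true.
  c (successors {a, c, d, e, f, g}): φ is true.
  d (successors {b, c}): φ is true.
  e (successors {b, d, f}): φ is false.
  f (successors {c}): φ is true.
  g (successors {a, c, d, e, f}): φ is true.
For instance, at b:
  At b: <>(r & s) requires r & s at some successor in {a, d, e, f}.
    r & s holds at a, so <>(r & s) is true at b.
Satisfying worlds: {b, c, d, f, g}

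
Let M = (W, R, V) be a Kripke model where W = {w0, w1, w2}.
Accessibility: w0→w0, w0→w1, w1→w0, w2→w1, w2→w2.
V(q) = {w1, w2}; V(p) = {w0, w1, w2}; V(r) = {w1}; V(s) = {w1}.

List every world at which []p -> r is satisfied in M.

Recall that []ψ holds at a world iff ψ holds at every accessible world, and <>ψ holds iff ψ holds at some accessible world.
Let φ = []p -> r. Evaluate φ at each world:
  w0 (successors {w0, w1}): φ is false.
  w1 (successors {w0}): φ is true.
  w2 (successors {w1, w2}): φ is false.
For instance, at w2:
  At w2: []p is true, r is false, so []p -> r is false.
    At w2: []p requires p at every successor {w1, w2}.
      At w1: p is true.
      At w2: p is true.
    So []p is true at w2.
Satisfying worlds: {w1}

w1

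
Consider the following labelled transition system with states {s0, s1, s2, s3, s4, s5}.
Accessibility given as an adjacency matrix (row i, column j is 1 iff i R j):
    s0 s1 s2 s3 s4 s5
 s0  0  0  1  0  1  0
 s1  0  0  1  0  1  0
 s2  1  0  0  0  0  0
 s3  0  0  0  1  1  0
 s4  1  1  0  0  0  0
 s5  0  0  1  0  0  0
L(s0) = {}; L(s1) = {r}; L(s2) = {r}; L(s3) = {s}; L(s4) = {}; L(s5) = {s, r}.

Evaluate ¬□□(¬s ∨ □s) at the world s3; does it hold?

Yes

Recall that □ψ holds at a world iff ψ holds at every accessible world, and ◇ψ holds iff ψ holds at some accessible world.
At s3: □□(¬s ∨ □s) is false, so ¬□□(¬s ∨ □s) is true.
  At s3: □□(¬s ∨ □s) requires □(¬s ∨ □s) at every successor {s3, s4}.
    □(¬s ∨ □s) fails at s3, so □□(¬s ∨ □s) is false at s3.
      At s3: □(¬s ∨ □s) requires ¬s ∨ □s at every successor {s3, s4}.
        ¬s ∨ □s fails at s3, so □(¬s ∨ □s) is false at s3.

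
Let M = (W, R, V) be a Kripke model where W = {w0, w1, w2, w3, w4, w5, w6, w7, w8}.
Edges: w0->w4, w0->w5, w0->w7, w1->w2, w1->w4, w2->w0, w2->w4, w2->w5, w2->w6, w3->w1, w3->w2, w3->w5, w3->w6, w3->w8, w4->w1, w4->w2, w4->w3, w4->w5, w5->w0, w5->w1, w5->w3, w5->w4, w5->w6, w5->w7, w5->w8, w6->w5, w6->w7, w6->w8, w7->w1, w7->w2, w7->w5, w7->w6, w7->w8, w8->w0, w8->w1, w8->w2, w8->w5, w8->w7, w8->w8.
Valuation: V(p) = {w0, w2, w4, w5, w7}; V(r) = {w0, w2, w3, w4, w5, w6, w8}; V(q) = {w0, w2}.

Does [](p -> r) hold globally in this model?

Recall that []ψ holds at a world iff ψ holds at every accessible world, and <>ψ holds iff ψ holds at some accessible world.
Let φ = [](p -> r). Evaluate φ at each world:
  w0 (successors {w4, w5, w7}): φ is false.
  w1 (successors {w2, w4}): φ is true.
  w2 (successors {w0, w4, w5, w6}): φ is true.
  w3 (successors {w1, w2, w5, w6, w8}): φ is true.
  w4 (successors {w1, w2, w3, w5}): φ is true.
  w5 (successors {w0, w1, w3, w4, w6, w7, w8}): φ is false.
  w6 (successors {w5, w7, w8}): φ is false.
  w7 (successors {w1, w2, w5, w6, w8}): φ is true.
  w8 (successors {w0, w1, w2, w5, w7, w8}): φ is false.
Detail at w0 (counterexample):
  At w0: [](p -> r) requires p -> r at every successor {w4, w5, w7}.
    p -> r fails at w7, so [](p -> r) is false at w0.

No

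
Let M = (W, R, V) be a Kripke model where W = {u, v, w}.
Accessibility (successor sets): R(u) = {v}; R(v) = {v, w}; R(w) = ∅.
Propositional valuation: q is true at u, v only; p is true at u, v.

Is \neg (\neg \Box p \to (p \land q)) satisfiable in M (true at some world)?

No

Let φ = \neg (\neg \Box p \to (p \land q)). Evaluate φ at each world:
  u (successors {v}): φ is false.
  v (successors {v, w}): φ is false.
  w (successors ∅): φ is false.
For instance, at u:
  At u: \neg \Box p \to (p \land q) is true, so \neg (\neg \Box p \to (p \land q)) is false.
    At u: \neg \Box p is false, p \land q is true, so \neg \Box p \to (p \land q) is true.
      At u: \Box p is true, so \neg \Box p is false.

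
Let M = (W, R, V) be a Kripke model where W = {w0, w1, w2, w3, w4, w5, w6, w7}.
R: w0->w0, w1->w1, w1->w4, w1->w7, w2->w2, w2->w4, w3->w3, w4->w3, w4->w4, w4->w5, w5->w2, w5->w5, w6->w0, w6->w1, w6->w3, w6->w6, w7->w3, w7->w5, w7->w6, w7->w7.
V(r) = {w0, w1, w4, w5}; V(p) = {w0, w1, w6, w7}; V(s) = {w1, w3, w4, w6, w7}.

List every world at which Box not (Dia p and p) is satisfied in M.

w2, w3, w4, w5

Let φ = Box not (Dia p and p). Evaluate φ at each world:
  w0 (successors {w0}): φ is false.
  w1 (successors {w1, w4, w7}): φ is false.
  w2 (successors {w2, w4}): φ is true.
  w3 (successors {w3}): φ is true.
  w4 (successors {w3, w4, w5}): φ is true.
  w5 (successors {w2, w5}): φ is true.
  w6 (successors {w0, w1, w3, w6}): φ is false.
  w7 (successors {w3, w5, w6, w7}): φ is false.
For instance, at w7:
  At w7: Box not (Dia p and p) requires not (Dia p and p) at every successor {w3, w5, w6, w7}.
    not (Dia p and p) fails at w6, so Box not (Dia p and p) is false at w7.
      At w6: Dia p and p is true, so not (Dia p and p) is false.
Satisfying worlds: {w2, w3, w4, w5}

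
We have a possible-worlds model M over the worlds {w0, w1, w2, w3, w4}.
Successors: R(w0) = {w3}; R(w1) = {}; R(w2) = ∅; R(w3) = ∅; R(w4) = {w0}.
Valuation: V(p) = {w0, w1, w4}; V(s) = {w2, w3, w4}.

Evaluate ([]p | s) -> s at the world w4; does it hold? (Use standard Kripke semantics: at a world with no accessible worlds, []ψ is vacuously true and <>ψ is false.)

Yes

At w4: []p | s is true, s is true, so ([]p | s) -> s is true.
  At w4: []p is true, s is true, so []p | s is true.
    At w4: []p requires p at every successor {w0}.
      At w0: p is true.
    So []p is true at w4.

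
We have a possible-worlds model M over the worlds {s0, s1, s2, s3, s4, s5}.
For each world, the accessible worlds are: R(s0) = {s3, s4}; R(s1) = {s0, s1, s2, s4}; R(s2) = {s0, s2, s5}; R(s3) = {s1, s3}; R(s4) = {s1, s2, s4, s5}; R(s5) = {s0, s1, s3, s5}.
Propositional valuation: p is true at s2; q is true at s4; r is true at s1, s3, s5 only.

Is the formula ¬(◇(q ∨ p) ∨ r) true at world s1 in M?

At s1: ◇(q ∨ p) ∨ r is true, so ¬(◇(q ∨ p) ∨ r) is false.
  At s1: ◇(q ∨ p) is true, r is true, so ◇(q ∨ p) ∨ r is true.
    At s1: ◇(q ∨ p) requires q ∨ p at some successor in {s0, s1, s2, s4}.
      q ∨ p holds at s2, so ◇(q ∨ p) is true at s1.

No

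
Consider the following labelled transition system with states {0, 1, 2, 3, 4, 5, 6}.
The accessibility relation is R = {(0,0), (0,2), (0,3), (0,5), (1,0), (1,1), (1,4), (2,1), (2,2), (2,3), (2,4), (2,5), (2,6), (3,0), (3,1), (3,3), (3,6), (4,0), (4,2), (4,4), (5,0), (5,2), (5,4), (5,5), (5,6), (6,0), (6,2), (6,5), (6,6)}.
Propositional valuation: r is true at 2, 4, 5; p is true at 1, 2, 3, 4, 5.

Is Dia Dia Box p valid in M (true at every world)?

Recall that Box ψ holds at a world iff ψ holds at every accessible world, and Dia ψ holds iff ψ holds at some accessible world.
Let φ = Dia Dia Box p. Evaluate φ at each world:
  0 (successors {0, 2, 3, 5}): φ is false.
  1 (successors {0, 1, 4}): φ is false.
  2 (successors {1, 2, 3, 4, 5, 6}): φ is false.
  3 (successors {0, 1, 3, 6}): φ is false.
  4 (successors {0, 2, 4}): φ is false.
  5 (successors {0, 2, 4, 5, 6}): φ is false.
  6 (successors {0, 2, 5, 6}): φ is false.
Detail at 0 (counterexample):
  At 0: Dia Dia Box p requires Dia Box p at some successor in {0, 2, 3, 5}.
    At 0: Dia Box p is false.
    At 2: Dia Box p is false.
    At 3: Dia Box p is false.
    At 5: Dia Box p is false.
  So Dia Dia Box p is false at 0.

No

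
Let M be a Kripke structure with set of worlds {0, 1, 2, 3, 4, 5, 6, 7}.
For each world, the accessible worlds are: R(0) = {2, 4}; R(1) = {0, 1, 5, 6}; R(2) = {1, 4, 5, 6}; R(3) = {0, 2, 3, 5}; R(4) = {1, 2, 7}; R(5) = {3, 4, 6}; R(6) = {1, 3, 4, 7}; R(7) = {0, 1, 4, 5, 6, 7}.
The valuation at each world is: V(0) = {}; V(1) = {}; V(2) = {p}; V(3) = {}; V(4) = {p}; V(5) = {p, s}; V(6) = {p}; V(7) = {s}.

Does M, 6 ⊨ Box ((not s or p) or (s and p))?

No

At 6: Box ((not s or p) or (s and p)) requires (not s or p) or (s and p) at every successor {1, 3, 4, 7}.
  (not s or p) or (s and p) fails at 7, so Box ((not s or p) or (s and p)) is false at 6.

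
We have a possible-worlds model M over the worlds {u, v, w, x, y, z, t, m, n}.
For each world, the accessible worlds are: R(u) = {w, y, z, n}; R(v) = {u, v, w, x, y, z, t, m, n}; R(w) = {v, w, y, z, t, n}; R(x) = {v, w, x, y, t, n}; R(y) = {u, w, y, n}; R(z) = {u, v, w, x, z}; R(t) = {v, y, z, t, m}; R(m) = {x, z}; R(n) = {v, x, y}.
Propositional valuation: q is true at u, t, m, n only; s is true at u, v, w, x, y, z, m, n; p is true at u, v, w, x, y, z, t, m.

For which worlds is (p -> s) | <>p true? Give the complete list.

Let φ = (p -> s) | <>p. Evaluate φ at each world:
  u (successors {w, y, z, n}): φ is true.
  v (successors {u, v, w, x, y, z, t, m, n}): φ is true.
  w (successors {v, w, y, z, t, n}): φ is true.
  x (successors {v, w, x, y, t, n}): φ is true.
  y (successors {u, w, y, n}): φ is true.
  z (successors {u, v, w, x, z}): φ is true.
  t (successors {v, y, z, t, m}): φ is true.
  m (successors {x, z}): φ is true.
  n (successors {v, x, y}): φ is true.
For instance, at w:
  At w: p -> s is true, <>p is true, so (p -> s) | <>p is true.
    At w: <>p requires p at some successor in {v, w, y, z, t, n}.
      p holds at v, so <>p is true at w.
Satisfying worlds: {u, v, w, x, y, z, t, m, n}

u, v, w, x, y, z, t, m, n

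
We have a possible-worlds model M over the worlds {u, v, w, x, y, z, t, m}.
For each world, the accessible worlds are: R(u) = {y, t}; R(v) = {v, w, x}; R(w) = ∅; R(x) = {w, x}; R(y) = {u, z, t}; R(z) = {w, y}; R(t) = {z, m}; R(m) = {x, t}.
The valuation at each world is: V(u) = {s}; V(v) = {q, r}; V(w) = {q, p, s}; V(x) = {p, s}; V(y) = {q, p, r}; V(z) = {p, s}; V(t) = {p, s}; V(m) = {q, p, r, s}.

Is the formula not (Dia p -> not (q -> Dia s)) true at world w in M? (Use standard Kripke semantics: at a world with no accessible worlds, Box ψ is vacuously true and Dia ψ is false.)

Recall that Dia ψ holds at a world iff ψ holds at some accessible world.
At w: Dia p -> not (q -> Dia s) is true, so not (Dia p -> not (q -> Dia s)) is false.
  At w: Dia p is false, not (q -> Dia s) is true, so Dia p -> not (q -> Dia s) is true.
    At w: no accessible worlds, so Dia p is false.
    At w: q -> Dia s is false, so not (q -> Dia s) is true.
      At w: q is true, Dia s is false, so q -> Dia s is false.

No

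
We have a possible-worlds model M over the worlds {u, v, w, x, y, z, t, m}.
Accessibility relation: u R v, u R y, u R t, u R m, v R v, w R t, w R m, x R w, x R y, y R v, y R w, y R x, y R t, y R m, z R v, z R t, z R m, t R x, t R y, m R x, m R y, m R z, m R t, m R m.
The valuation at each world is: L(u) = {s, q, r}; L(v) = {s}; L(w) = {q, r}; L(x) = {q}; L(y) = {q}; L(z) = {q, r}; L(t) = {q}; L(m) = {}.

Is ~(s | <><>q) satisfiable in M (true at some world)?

Recall that <>ψ holds at a world iff ψ holds at some accessible world.
Let φ = ~(s | <><>q). Evaluate φ at each world:
  u (successors {v, y, t, m}): φ is false.
  v (successors {v}): φ is false.
  w (successors {t, m}): φ is false.
  x (successors {w, y}): φ is false.
  y (successors {v, w, x, t, m}): φ is false.
  z (successors {v, t, m}): φ is false.
  t (successors {x, y}): φ is false.
  m (successors {x, y, z, t, m}): φ is false.
For instance, at w:
  At w: s | <><>q is true, so ~(s | <><>q) is false.
    At w: s is false, <><>q is true, so s | <><>q is true.
      At w: <><>q requires <>q at some successor in {t, m}.
        <>q holds at t, so <><>q is true at w.

No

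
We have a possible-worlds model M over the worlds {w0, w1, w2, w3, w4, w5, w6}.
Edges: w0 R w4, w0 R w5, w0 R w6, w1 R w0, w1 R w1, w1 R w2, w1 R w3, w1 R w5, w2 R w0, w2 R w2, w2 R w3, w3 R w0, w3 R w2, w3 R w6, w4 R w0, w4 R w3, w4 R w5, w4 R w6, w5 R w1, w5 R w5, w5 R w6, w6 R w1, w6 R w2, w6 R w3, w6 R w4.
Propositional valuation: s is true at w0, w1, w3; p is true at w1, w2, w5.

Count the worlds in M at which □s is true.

Let φ = □s. Evaluate φ at each world:
  w0 (successors {w4, w5, w6}): φ is false.
  w1 (successors {w0, w1, w2, w3, w5}): φ is false.
  w2 (successors {w0, w2, w3}): φ is false.
  w3 (successors {w0, w2, w6}): φ is false.
  w4 (successors {w0, w3, w5, w6}): φ is false.
  w5 (successors {w1, w5, w6}): φ is false.
  w6 (successors {w1, w2, w3, w4}): φ is false.
For instance, at w0:
  At w0: □s requires s at every successor {w4, w5, w6}.
    s fails at w4, so □s is false at w0.
Satisfying worlds: none.

0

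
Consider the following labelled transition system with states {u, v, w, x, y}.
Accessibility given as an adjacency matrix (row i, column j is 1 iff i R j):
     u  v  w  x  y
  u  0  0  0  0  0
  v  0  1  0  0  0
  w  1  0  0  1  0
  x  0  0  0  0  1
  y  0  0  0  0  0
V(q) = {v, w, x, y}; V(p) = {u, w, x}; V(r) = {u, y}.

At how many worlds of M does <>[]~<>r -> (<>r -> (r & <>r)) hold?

3

Recall that []ψ holds at a world iff ψ holds at every accessible world, and <>ψ holds iff ψ holds at some accessible world.
Let φ = <>[]~<>r -> (<>r -> (r & <>r)). Evaluate φ at each world:
  u (successors ∅): φ is true.
  v (successors {v}): φ is true.
  w (successors {u, x}): φ is false.
  x (successors {y}): φ is false.
  y (successors ∅): φ is true.
For instance, at x:
  At x: <>[]~<>r is true, <>r -> (r & <>r) is false, so <>[]~<>r -> (<>r -> (r & <>r)) is false.
    At x: <>[]~<>r requires []~<>r at some successor in {y}.
      []~<>r holds at y, so <>[]~<>r is true at x.
    At x: <>r is true, r & <>r is false, so <>r -> (r & <>r) is false.
      At x: <>r requires r at some successor in {y}.
        r holds at y, so <>r is true at x.
      At x: r is false, <>r is true, so r & <>r is false.
Satisfying worlds: {u, v, y}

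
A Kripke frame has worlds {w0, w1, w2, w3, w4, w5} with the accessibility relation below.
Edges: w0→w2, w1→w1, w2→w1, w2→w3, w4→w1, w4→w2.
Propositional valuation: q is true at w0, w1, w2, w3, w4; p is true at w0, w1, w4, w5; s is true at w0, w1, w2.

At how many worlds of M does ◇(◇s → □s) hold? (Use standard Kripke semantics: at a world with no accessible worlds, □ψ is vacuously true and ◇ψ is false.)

3

Let φ = ◇(◇s → □s). Evaluate φ at each world:
  w0 (successors {w2}): φ is false.
  w1 (successors {w1}): φ is true.
  w2 (successors {w1, w3}): φ is true.
  w3 (successors ∅): φ is false.
  w4 (successors {w1, w2}): φ is true.
  w5 (successors ∅): φ is false.
For instance, at w0:
  At w0: ◇(◇s → □s) requires ◇s → □s at some successor in {w2}.
    At w2: ◇s → □s is false.
  So ◇(◇s → □s) is false at w0.
Satisfying worlds: {w1, w2, w4}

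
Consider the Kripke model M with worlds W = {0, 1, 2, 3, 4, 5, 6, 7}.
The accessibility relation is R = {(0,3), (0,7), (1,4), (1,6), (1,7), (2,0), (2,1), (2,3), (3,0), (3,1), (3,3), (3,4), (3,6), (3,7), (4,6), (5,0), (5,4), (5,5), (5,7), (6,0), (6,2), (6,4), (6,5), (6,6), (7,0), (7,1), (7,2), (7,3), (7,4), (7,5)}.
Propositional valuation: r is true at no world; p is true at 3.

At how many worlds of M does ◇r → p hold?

Let φ = ◇r → p. Evaluate φ at each world:
  0 (successors {3, 7}): φ is true.
  1 (successors {4, 6, 7}): φ is true.
  2 (successors {0, 1, 3}): φ is true.
  3 (successors {0, 1, 3, 4, 6, 7}): φ is true.
  4 (successors {6}): φ is true.
  5 (successors {0, 4, 5, 7}): φ is true.
  6 (successors {0, 2, 4, 5, 6}): φ is true.
  7 (successors {0, 1, 2, 3, 4, 5}): φ is true.
For instance, at 0:
  At 0: ◇r is false, p is false, so ◇r → p is true.
    At 0: ◇r requires r at some successor in {3, 7}.
      At 3: r is false.
      At 7: r is false.
    So ◇r is false at 0.
Satisfying worlds: {0, 1, 2, 3, 4, 5, 6, 7}

8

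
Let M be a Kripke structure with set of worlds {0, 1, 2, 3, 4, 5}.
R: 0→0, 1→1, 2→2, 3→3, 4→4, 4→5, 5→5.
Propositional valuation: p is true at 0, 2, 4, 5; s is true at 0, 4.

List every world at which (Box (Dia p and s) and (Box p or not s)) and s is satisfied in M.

Recall that Box ψ holds at a world iff ψ holds at every accessible world, and Dia ψ holds iff ψ holds at some accessible world.
Let φ = (Box (Dia p and s) and (Box p or not s)) and s. Evaluate φ at each world:
  0 (successors {0}): φ is true.
  1 (successors {1}): φ is false.
  2 (successors {2}): φ is false.
  3 (successors {3}): φ is false.
  4 (successors {4, 5}): φ is false.
  5 (successors {5}): φ is false.
For instance, at 3:
  At 3: Box (Dia p and s) and (Box p or not s) is false, s is false, so (Box (Dia p and s) and (Box p or not s)) and s is false.
    At 3: Box (Dia p and s) is false, Box p or not s is true, so Box (Dia p and s) and (Box p or not s) is false.
      At 3: Box (Dia p and s) requires Dia p and s at every successor {3}.
        Dia p and s fails at 3, so Box (Dia p and s) is false at 3.
      At 3: Box p is false, not s is true, so Box p or not s is true.
Satisfying worlds: {0}

0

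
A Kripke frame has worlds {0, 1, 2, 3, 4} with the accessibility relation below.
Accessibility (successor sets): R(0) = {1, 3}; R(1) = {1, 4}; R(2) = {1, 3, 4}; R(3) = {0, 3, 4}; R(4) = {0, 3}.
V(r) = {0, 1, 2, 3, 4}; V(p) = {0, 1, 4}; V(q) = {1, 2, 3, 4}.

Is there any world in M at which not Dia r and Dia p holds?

Let φ = not Dia r and Dia p. Evaluate φ at each world:
  0 (successors {1, 3}): φ is false.
  1 (successors {1, 4}): φ is false.
  2 (successors {1, 3, 4}): φ is false.
  3 (successors {0, 3, 4}): φ is false.
  4 (successors {0, 3}): φ is false.
For instance, at 0:
  At 0: not Dia r is false, Dia p is true, so not Dia r and Dia p is false.
    At 0: Dia r is true, so not Dia r is false.
      At 0: Dia r requires r at some successor in {1, 3}.
        r holds at 1, so Dia r is true at 0.
    At 0: Dia p requires p at some successor in {1, 3}.
      p holds at 1, so Dia p is true at 0.

No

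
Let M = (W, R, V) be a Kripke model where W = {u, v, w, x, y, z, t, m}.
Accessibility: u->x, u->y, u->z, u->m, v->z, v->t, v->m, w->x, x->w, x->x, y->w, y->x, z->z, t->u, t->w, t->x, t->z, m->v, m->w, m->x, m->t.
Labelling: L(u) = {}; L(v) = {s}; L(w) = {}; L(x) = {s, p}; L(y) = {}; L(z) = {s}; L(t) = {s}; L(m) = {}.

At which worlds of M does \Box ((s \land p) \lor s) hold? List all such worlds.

w, z

Let φ = \Box ((s \land p) \lor s). Evaluate φ at each world:
  u (successors {x, y, z, m}): φ is false.
  v (successors {z, t, m}): φ is false.
  w (successors {x}): φ is true.
  x (successors {w, x}): φ is false.
  y (successors {w, x}): φ is false.
  z (successors {z}): φ is true.
  t (successors {u, w, x, z}): φ is false.
  m (successors {v, w, x, t}): φ is false.
For instance, at z:
  At z: \Box ((s \land p) \lor s) requires (s \land p) \lor s at every successor {z}.
    At z: (s \land p) \lor s is true.
  So \Box ((s \land p) \lor s) is true at z.
Satisfying worlds: {w, z}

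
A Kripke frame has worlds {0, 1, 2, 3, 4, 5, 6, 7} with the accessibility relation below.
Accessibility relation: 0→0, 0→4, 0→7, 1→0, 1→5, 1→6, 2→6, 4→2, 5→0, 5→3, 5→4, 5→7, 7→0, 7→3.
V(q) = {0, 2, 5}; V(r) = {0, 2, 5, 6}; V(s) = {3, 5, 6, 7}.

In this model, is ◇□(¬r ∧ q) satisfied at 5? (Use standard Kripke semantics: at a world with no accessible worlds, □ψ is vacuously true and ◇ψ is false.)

Yes

At 5: ◇□(¬r ∧ q) requires □(¬r ∧ q) at some successor in {0, 3, 4, 7}.
  □(¬r ∧ q) holds at 3, so ◇□(¬r ∧ q) is true at 5.
    At 3: no accessible worlds, so □(¬r ∧ q) holds vacuously.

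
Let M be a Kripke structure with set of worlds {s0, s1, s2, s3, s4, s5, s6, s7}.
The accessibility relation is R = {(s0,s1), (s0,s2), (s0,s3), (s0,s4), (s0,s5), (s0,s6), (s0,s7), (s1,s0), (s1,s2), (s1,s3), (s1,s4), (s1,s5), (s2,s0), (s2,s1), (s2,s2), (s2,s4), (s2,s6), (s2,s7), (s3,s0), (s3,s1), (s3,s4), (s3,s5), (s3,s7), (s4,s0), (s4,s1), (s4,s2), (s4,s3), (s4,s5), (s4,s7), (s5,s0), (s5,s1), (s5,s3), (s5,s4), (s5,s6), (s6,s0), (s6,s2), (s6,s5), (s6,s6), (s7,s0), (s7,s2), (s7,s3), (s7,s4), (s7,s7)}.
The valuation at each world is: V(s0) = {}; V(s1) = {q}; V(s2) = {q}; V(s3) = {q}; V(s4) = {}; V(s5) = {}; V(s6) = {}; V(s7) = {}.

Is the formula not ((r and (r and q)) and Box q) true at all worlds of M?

Let φ = not ((r and (r and q)) and Box q). Evaluate φ at each world:
  s0 (successors {s1, s2, s3, s4, s5, s6, s7}): φ is true.
  s1 (successors {s0, s2, s3, s4, s5}): φ is true.
  s2 (successors {s0, s1, s2, s4, s6, s7}): φ is true.
  s3 (successors {s0, s1, s4, s5, s7}): φ is true.
  s4 (successors {s0, s1, s2, s3, s5, s7}): φ is true.
  s5 (successors {s0, s1, s3, s4, s6}): φ is true.
  s6 (successors {s0, s2, s5, s6}): φ is true.
  s7 (successors {s0, s2, s3, s4, s7}): φ is true.
For instance, at s5:
  At s5: (r and (r and q)) and Box q is false, so not ((r and (r and q)) and Box q) is true.
    At s5: r and (r and q) is false, Box q is false, so (r and (r and q)) and Box q is false.
      At s5: Box q requires q at every successor {s0, s1, s3, s4, s6}.
        q fails at s0, so Box q is false at s5.

Yes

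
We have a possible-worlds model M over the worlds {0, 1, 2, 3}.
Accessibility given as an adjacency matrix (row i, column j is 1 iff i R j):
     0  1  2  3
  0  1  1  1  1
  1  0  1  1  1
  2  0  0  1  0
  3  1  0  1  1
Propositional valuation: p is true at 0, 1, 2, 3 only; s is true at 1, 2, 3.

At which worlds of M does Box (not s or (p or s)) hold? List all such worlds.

Let φ = Box (not s or (p or s)). Evaluate φ at each world:
  0 (successors {0, 1, 2, 3}): φ is true.
  1 (successors {1, 2, 3}): φ is true.
  2 (successors {2}): φ is true.
  3 (successors {0, 2, 3}): φ is true.
For instance, at 3:
  At 3: Box (not s or (p or s)) requires not s or (p or s) at every successor {0, 2, 3}.
    At 0: not s or (p or s) is true.
    At 2: not s or (p or s) is true.
    At 3: not s or (p or s) is true.
  So Box (not s or (p or s)) is true at 3.
Satisfying worlds: {0, 1, 2, 3}

0, 1, 2, 3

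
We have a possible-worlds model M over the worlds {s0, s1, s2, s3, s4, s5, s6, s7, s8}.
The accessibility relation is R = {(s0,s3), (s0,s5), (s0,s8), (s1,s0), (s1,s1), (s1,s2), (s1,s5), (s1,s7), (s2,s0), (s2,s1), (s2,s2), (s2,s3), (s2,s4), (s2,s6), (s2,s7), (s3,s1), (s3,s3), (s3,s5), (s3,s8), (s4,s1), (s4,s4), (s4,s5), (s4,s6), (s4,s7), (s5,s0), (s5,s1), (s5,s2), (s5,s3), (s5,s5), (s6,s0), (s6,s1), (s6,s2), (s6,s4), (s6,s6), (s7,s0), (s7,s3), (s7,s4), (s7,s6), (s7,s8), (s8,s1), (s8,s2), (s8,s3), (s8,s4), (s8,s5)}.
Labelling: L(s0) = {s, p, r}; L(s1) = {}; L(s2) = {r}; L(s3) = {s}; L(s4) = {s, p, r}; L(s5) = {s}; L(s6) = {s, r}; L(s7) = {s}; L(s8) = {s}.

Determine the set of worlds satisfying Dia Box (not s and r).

Let φ = Dia Box (not s and r). Evaluate φ at each world:
  s0 (successors {s3, s5, s8}): φ is false.
  s1 (successors {s0, s1, s2, s5, s7}): φ is false.
  s2 (successors {s0, s1, s2, s3, s4, s6, s7}): φ is false.
  s3 (successors {s1, s3, s5, s8}): φ is false.
  s4 (successors {s1, s4, s5, s6, s7}): φ is false.
  s5 (successors {s0, s1, s2, s3, s5}): φ is false.
  s6 (successors {s0, s1, s2, s4, s6}): φ is false.
  s7 (successors {s0, s3, s4, s6, s8}): φ is false.
  s8 (successors {s1, s2, s3, s4, s5}): φ is false.
For instance, at s5:
  At s5: Dia Box (not s and r) requires Box (not s and r) at some successor in {s0, s1, s2, s3, s5}.
    At s0: Box (not s and r) is false.
    At s1: Box (not s and r) is false.
    At s2: Box (not s and r) is false.
    At s3: Box (not s and r) is false.
    At s5: Box (not s and r) is false.
  So Dia Box (not s and r) is false at s5.
Satisfying worlds: none.

none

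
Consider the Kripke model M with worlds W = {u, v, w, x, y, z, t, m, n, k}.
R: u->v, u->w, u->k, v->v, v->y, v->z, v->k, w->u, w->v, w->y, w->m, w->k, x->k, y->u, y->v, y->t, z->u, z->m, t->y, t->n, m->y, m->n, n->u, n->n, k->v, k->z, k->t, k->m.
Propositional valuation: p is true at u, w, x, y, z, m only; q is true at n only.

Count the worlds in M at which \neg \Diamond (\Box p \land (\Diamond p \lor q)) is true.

Let φ = \neg \Diamond (\Box p \land (\Diamond p \lor q)). Evaluate φ at each world:
  u (successors {v, w, k}): φ is true.
  v (successors {v, y, z, k}): φ is false.
  w (successors {u, v, y, m, k}): φ is true.
  x (successors {k}): φ is true.
  y (successors {u, v, t}): φ is true.
  z (successors {u, m}): φ is true.
  t (successors {y, n}): φ is true.
  m (successors {y, n}): φ is true.
  n (successors {u, n}): φ is true.
  k (successors {v, z, t, m}): φ is false.
For instance, at z:
  At z: \Diamond (\Box p \land (\Diamond p \lor q)) is false, so \neg \Diamond (\Box p \land (\Diamond p \lor q)) is true.
    At z: \Diamond (\Box p \land (\Diamond p \lor q)) requires \Box p \land (\Diamond p \lor q) at some successor in {u, m}.
      At u: \Box p \land (\Diamond p \lor q) is false.
      At m: \Box p \land (\Diamond p \lor q) is false.
    So \Diamond (\Box p \land (\Diamond p \lor q)) is false at z.
Satisfying worlds: {u, w, x, y, z, t, m, n}

8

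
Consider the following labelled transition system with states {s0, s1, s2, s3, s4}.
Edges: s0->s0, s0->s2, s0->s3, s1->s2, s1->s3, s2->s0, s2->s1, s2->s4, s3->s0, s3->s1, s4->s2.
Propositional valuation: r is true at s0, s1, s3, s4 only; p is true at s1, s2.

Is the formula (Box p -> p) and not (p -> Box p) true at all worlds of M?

Let φ = (Box p -> p) and not (p -> Box p). Evaluate φ at each world:
  s0 (successors {s0, s2, s3}): φ is false.
  s1 (successors {s2, s3}): φ is true.
  s2 (successors {s0, s1, s4}): φ is true.
  s3 (successors {s0, s1}): φ is false.
  s4 (successors {s2}): φ is false.
Detail at s0 (counterexample):
  At s0: Box p -> p is true, not (p -> Box p) is false, so (Box p -> p) and not (p -> Box p) is false.
    At s0: Box p is false, p is false, so Box p -> p is true.
      At s0: Box p requires p at every successor {s0, s2, s3}.
        p fails at s0, so Box p is false at s0.
    At s0: p -> Box p is true, so not (p -> Box p) is false.
      At s0: p is false, Box p is false, so p -> Box p is true.

No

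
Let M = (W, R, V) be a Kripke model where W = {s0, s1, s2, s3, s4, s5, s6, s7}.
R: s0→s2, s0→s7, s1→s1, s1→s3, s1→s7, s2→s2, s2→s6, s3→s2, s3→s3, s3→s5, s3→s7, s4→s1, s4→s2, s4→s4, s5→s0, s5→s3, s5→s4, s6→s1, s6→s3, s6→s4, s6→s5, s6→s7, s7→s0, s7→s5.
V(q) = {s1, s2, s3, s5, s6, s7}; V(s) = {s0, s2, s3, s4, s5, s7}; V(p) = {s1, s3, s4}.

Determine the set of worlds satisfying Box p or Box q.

s0, s1, s2, s3

Let φ = Box p or Box q. Evaluate φ at each world:
  s0 (successors {s2, s7}): φ is true.
  s1 (successors {s1, s3, s7}): φ is true.
  s2 (successors {s2, s6}): φ is true.
  s3 (successors {s2, s3, s5, s7}): φ is true.
  s4 (successors {s1, s2, s4}): φ is false.
  s5 (successors {s0, s3, s4}): φ is false.
  s6 (successors {s1, s3, s4, s5, s7}): φ is false.
  s7 (successors {s0, s5}): φ is false.
For instance, at s5:
  At s5: Box p is false, Box q is false, so Box p or Box q is false.
    At s5: Box p requires p at every successor {s0, s3, s4}.
      p fails at s0, so Box p is false at s5.
    At s5: Box q requires q at every successor {s0, s3, s4}.
      q fails at s0, so Box q is false at s5.
Satisfying worlds: {s0, s1, s2, s3}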